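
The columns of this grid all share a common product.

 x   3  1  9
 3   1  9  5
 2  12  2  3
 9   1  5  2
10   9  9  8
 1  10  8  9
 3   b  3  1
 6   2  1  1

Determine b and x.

Columns 3 and 4 each multiply to 19440, so every column has product 19440.
Column 2: 3×1×12×1×9×10×2 = 6480, so the missing entry is 19440 ÷ 6480 = 3.
Column 1: 3×2×9×10×1×3×6 = 9720, so the missing entry is 19440 ÷ 9720 = 2.

b = 3, x = 2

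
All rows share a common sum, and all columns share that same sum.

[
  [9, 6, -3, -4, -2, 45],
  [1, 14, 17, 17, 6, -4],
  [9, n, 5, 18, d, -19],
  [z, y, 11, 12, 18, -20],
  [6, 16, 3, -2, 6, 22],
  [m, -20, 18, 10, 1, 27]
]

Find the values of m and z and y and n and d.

Rows 1 and 2 both sum to 51, so that's the common total.
Column 5: -2 + 6 + 18 + 6 + 1 = 29, so its missing entry is 51 − 29 = 22.
Row 3: 9 + 5 + 18 + 22 − 19 = 35, so its missing entry is 51 − 35 = 16.
Column 2: 6 + 14 + 16 + 16 − 20 = 32, so its missing entry is 51 − 32 = 19.
Row 4: 19 + 11 + 12 + 18 − 20 = 40, so its missing entry is 51 − 40 = 11.
Row 6: -20 + 18 + 10 + 1 + 27 = 36, so its missing entry is 51 − 36 = 15.

m = 15, z = 11, y = 19, n = 16, d = 22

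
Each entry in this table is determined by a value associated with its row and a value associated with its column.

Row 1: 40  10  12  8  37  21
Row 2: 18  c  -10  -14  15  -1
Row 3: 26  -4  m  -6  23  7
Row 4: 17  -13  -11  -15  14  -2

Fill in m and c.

The difference between any two rows is the same in every column — this is an addition table with the headers hidden.
Row 3 minus row 1 is 23 − 37 = -14, so its entry in column 3 is 12 + (-14) = -2.
Row 2 minus row 1 is 15 − 37 = -22, so its entry in column 2 is 10 + (-22) = -12.

m = -2, c = -12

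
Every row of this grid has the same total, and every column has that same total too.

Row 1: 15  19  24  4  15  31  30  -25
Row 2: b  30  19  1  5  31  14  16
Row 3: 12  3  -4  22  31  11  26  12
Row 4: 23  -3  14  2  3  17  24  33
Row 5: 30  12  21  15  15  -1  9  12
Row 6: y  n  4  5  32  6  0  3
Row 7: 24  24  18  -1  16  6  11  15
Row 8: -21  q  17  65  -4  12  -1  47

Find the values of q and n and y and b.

q = -2, n = 30, y = 33, b = -3

Rows 1 and 3 both sum to 113, so that's the common total.
Row 2 has 30 + 19 + 1 + 5 + 31 + 14 + 16 = 116; the blank must be 113 − 116 = -3.
Column 1 has 15 − 3 + 12 + 23 + 30 + 24 − 21 = 80; the blank must be 113 − 80 = 33.
Row 8 has -21 + 17 + 65 − 4 + 12 − 1 + 47 = 115; the blank must be 113 − 115 = -2.
Row 6 has 33 + 4 + 5 + 32 + 6 + 0 + 3 = 83; the blank must be 113 − 83 = 30.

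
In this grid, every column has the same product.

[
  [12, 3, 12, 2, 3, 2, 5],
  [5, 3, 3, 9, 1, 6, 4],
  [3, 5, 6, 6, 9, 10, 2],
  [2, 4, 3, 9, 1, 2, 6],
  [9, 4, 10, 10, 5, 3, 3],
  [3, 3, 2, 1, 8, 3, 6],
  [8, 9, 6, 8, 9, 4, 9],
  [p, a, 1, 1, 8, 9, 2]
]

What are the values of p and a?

p = 1, a = 4

Columns 5 and 7 each multiply to 77760, so every column has product 77760.
Column 1: 12×5×3×2×9×3×8 = 77760, so the missing entry is 77760 ÷ 77760 = 1.
Column 2: 3×3×5×4×4×3×9 = 19440, so the missing entry is 77760 ÷ 19440 = 4.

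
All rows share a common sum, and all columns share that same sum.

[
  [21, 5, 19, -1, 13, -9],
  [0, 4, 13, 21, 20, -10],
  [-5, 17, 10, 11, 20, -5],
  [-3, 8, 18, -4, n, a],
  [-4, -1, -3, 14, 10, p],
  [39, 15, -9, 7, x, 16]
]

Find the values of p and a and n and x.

p = 32, a = 24, n = 5, x = -20

Rows 1 and 2 both sum to 48, so that's the common total.
Row 5: -4 − 1 − 3 + 14 + 10 = 16, so its missing entry is 48 − 16 = 32.
Row 6: 39 + 15 − 9 + 7 + 16 = 68, so its missing entry is 48 − 68 = -20.
Column 5: 13 + 20 + 20 + 10 − 20 = 43, so its missing entry is 48 − 43 = 5.
Row 4: -3 + 8 + 18 − 4 + 5 = 24, so its missing entry is 48 − 24 = 24.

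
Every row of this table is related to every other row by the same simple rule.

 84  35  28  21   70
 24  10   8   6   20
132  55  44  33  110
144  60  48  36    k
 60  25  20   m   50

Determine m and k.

m = 15, k = 120

Each row is a constant multiple of every other row — this is a multiplication table with the headers hidden.
Row 5 is 60/84 = 5/7 times row 1, so its entry in column 4 is 21 × 5/7 = 15.
Row 4 is 144/84 = 12/7 times row 1, so its entry in column 5 is 70 × 12/7 = 120.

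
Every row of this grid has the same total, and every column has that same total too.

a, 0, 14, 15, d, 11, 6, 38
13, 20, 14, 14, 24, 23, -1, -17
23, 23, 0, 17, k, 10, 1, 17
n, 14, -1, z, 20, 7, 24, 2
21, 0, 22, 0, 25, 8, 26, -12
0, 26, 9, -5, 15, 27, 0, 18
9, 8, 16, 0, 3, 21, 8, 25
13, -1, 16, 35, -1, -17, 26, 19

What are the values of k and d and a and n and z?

k = -1, d = 5, a = 1, n = 10, z = 14

Rows 2 and 5 both sum to 90, so that's the common total.
Row 3: 23 + 23 + 0 + 17 + 10 + 1 + 17 = 91, so its missing entry is 90 − 91 = -1.
Column 5: 24 − 1 + 20 + 25 + 15 + 3 − 1 = 85, so its missing entry is 90 − 85 = 5.
Row 1: 0 + 14 + 15 + 5 + 11 + 6 + 38 = 89, so its missing entry is 90 − 89 = 1.
Column 1: 1 + 13 + 23 + 21 + 0 + 9 + 13 = 80, so its missing entry is 90 − 80 = 10.
Row 4: 10 + 14 − 1 + 20 + 7 + 24 + 2 = 76, so its missing entry is 90 − 76 = 14.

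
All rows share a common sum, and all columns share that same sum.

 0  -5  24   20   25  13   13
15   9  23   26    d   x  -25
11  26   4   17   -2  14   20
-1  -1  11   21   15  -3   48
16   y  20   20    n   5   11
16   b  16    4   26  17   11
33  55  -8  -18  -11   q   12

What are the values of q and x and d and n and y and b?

Rows 1 and 3 both sum to 90, so that's the common total.
The known cells in row 7 total 63, leaving 90 − 63 = 27 for the blank.
The known cells in column 6 total 73, leaving 90 − 73 = 17 for the blank.
The known cells in row 6 total 90, leaving 90 − 90 = 0 for the blank.
The known cells in row 2 total 65, leaving 90 − 65 = 25 for the blank.
The known cells in column 5 total 78, leaving 90 − 78 = 12 for the blank.
The known cells in row 5 total 84, leaving 90 − 84 = 6 for the blank.

q = 27, x = 17, d = 25, n = 12, y = 6, b = 0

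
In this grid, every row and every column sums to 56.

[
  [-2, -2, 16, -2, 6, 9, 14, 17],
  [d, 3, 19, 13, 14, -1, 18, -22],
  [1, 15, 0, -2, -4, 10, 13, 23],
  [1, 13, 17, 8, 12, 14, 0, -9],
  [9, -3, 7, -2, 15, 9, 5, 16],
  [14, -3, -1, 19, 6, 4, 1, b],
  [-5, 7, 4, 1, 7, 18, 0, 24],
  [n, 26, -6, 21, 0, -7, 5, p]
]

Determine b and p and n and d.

b = 16, p = -9, n = 26, d = 12

Row 2: 3 + 19 + 13 + 14 − 1 + 18 − 22 = 44, so its missing entry is 56 − 44 = 12.
Column 1: -2 + 12 + 1 + 1 + 9 + 14 − 5 = 30, so its missing entry is 56 − 30 = 26.
Row 8: 26 + 26 − 6 + 21 + 0 − 7 + 5 = 65, so its missing entry is 56 − 65 = -9.
Row 6: 14 − 3 − 1 + 19 + 6 + 4 + 1 = 40, so its missing entry is 56 − 40 = 16.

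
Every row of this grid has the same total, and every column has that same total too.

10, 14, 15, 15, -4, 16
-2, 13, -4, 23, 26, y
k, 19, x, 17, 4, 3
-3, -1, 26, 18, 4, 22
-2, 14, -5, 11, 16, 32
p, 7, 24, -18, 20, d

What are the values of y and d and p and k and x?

y = 10, d = -17, p = 50, k = 13, x = 10

Rows 1 and 4 both sum to 66, so that's the common total.
Row 2 has -2 + 13 − 4 + 23 + 26 = 56; the blank must be 66 − 56 = 10.
Column 6 has 16 + 10 + 3 + 22 + 32 = 83; the blank must be 66 − 83 = -17.
Row 6 has 7 + 24 − 18 + 20 − 17 = 16; the blank must be 66 − 16 = 50.
Column 1 has 10 − 2 − 3 − 2 + 50 = 53; the blank must be 66 − 53 = 13.
Row 3 has 13 + 19 + 17 + 4 + 3 = 56; the blank must be 66 − 56 = 10.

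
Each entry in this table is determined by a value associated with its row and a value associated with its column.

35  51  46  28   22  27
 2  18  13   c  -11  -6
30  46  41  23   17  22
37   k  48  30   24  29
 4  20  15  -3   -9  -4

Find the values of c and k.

The difference between any two rows is the same in every column — this is an addition table with the headers hidden.
Row 2 minus row 1 is -11 − 22 = -33, so its entry in column 4 is 28 + (-33) = -5.
Row 4 minus row 1 is 24 − 22 = 2, so its entry in column 2 is 51 + 2 = 53.

c = -5, k = 53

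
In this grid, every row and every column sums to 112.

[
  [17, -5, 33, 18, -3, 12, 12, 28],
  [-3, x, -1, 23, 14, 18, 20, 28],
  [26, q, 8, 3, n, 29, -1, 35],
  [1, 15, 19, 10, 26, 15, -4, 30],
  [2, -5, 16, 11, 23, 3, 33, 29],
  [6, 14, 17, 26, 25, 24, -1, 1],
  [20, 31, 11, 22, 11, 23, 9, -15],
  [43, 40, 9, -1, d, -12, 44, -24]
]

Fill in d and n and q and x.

Row 2: -3 − 1 + 23 + 14 + 18 + 20 + 28 = 99, so its missing entry is 112 − 99 = 13.
Row 8: 43 + 40 + 9 − 1 − 12 + 44 − 24 = 99, so its missing entry is 112 − 99 = 13.
Column 5: -3 + 14 + 26 + 23 + 25 + 11 + 13 = 109, so its missing entry is 112 − 109 = 3.
Row 3: 26 + 8 + 3 + 3 + 29 − 1 + 35 = 103, so its missing entry is 112 − 103 = 9.

d = 13, n = 3, q = 9, x = 13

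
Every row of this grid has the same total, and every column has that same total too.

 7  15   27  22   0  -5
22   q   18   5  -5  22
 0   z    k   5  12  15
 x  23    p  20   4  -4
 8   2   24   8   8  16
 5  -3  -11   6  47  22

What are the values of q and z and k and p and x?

q = 4, z = 25, k = 9, p = -1, x = 24

Rows 1 and 5 both sum to 66, so that's the common total.
Row 2 has 22 + 18 + 5 − 5 + 22 = 62; the blank must be 66 − 62 = 4.
Column 2 has 15 + 4 + 23 + 2 − 3 = 41; the blank must be 66 − 41 = 25.
Column 1 has 7 + 22 + 0 + 8 + 5 = 42; the blank must be 66 − 42 = 24.
Row 3 has 0 + 25 + 5 + 12 + 15 = 57; the blank must be 66 − 57 = 9.
Row 4 has 24 + 23 + 20 + 4 − 4 = 67; the blank must be 66 − 67 = -1.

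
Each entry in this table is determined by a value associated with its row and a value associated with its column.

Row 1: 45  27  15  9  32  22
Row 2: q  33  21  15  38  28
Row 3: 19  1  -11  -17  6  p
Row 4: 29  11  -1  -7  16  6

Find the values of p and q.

The difference between any two rows is the same in every column — this is an addition table with the headers hidden.
Row 3 minus row 1 is -11 − 15 = -26, so its entry in column 6 is 22 + (-26) = -4.
Row 2 minus row 1 is 21 − 15 = 6, so its entry in column 1 is 45 + 6 = 51.

p = -4, q = 51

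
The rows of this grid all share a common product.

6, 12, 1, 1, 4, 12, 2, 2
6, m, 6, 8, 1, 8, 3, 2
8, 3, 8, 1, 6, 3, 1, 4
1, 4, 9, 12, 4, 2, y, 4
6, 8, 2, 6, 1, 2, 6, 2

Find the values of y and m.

y = 1, m = 1

Rows 1 and 5 each multiply to 13824, so every row has product 13824.
Row 4: 1×4×9×12×4×2×4 = 13824, so the missing entry is 13824 ÷ 13824 = 1.
Row 2: 6×6×8×1×8×3×2 = 13824, so the missing entry is 13824 ÷ 13824 = 1.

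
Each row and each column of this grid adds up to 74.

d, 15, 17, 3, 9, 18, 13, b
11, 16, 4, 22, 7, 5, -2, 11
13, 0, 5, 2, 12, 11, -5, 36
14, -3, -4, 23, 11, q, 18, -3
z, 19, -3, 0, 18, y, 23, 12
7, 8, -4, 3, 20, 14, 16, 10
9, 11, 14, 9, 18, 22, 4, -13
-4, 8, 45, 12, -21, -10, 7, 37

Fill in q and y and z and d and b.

Column 8: 11 + 36 − 3 + 12 + 10 − 13 + 37 = 90, so its missing entry is 74 − 90 = -16.
Row 1: 15 + 17 + 3 + 9 + 18 + 13 − 16 = 59, so its missing entry is 74 − 59 = 15.
Column 1: 15 + 11 + 13 + 14 + 7 + 9 − 4 = 65, so its missing entry is 74 − 65 = 9.
Row 5: 9 + 19 − 3 + 0 + 18 + 23 + 12 = 78, so its missing entry is 74 − 78 = -4.
Row 4: 14 − 3 − 4 + 23 + 11 + 18 − 3 = 56, so its missing entry is 74 − 56 = 18.

q = 18, y = -4, z = 9, d = 15, b = -16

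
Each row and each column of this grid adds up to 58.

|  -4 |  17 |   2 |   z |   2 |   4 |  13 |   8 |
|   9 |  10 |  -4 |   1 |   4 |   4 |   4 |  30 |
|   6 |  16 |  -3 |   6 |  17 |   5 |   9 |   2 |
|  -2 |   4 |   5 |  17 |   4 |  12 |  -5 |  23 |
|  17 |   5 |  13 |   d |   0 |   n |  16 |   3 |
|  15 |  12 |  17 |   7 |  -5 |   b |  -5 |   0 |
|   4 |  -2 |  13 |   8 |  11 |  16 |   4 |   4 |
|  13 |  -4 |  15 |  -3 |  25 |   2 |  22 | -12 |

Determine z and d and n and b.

z = 16, d = 6, n = -2, b = 17

The known cells in row 6 total 41, leaving 58 − 41 = 17 for the blank.
The known cells in column 6 total 60, leaving 58 − 60 = -2 for the blank.
The known cells in row 1 total 42, leaving 58 − 42 = 16 for the blank.
The known cells in row 5 total 52, leaving 58 − 52 = 6 for the blank.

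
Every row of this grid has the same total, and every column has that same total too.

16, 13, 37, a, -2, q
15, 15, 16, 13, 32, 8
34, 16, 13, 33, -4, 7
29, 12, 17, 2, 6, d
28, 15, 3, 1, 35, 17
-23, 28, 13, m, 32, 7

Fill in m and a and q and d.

Rows 2 and 3 both sum to 99, so that's the common total.
Row 6: -23 + 28 + 13 + 32 + 7 = 57, so its missing entry is 99 − 57 = 42.
Column 4: 13 + 33 + 2 + 1 + 42 = 91, so its missing entry is 99 − 91 = 8.
Row 4: 29 + 12 + 17 + 2 + 6 = 66, so its missing entry is 99 − 66 = 33.
Row 1: 16 + 13 + 37 + 8 − 2 = 72, so its missing entry is 99 − 72 = 27.

m = 42, a = 8, q = 27, d = 33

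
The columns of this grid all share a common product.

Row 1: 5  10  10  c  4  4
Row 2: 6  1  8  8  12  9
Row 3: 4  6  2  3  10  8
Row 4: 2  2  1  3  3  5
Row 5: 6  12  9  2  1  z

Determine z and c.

z = 1, c = 10

Columns 2 and 5 each multiply to 1440, so every column has product 1440.
Column 6: 4×9×8×5 = 1440, so the missing entry is 1440 ÷ 1440 = 1.
Column 4: 8×3×3×2 = 144, so the missing entry is 1440 ÷ 144 = 10.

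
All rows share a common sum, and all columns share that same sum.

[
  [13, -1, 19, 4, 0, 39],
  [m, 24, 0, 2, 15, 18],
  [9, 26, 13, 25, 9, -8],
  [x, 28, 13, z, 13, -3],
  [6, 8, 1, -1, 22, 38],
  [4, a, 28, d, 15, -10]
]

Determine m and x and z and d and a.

Rows 1 and 3 both sum to 74, so that's the common total.
Column 2: -1 + 24 + 26 + 28 + 8 = 85, so its missing entry is 74 − 85 = -11.
Row 6: 4 − 11 + 28 + 15 − 10 = 26, so its missing entry is 74 − 26 = 48.
Column 4: 4 + 2 + 25 − 1 + 48 = 78, so its missing entry is 74 − 78 = -4.
Row 4: 28 + 13 − 4 + 13 − 3 = 47, so its missing entry is 74 − 47 = 27.
Row 2: 24 + 0 + 2 + 15 + 18 = 59, so its missing entry is 74 − 59 = 15.

m = 15, x = 27, z = -4, d = 48, a = -11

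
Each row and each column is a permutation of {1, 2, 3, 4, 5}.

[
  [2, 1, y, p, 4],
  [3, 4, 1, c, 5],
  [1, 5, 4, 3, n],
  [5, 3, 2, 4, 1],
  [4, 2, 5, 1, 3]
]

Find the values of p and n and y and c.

p = 5, n = 2, y = 3, c = 2

Cell (1,3): column 3 already has {1, 2, 4, 5} → 3.
For row 1, column 4: row 1 already has {1, 2, 3, 4}; that leaves 5.
Cell (2,4): row 2 already has {1, 3, 4, 5} → 2.
Cell (3,5): row 3 already has {1, 3, 4, 5} → 2.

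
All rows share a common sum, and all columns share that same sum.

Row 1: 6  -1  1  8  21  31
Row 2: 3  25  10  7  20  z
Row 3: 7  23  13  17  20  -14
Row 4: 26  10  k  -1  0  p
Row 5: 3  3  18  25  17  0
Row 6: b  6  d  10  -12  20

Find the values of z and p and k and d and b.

z = 1, p = 28, k = 3, d = 21, b = 21

Rows 1 and 3 both sum to 66, so that's the common total.
Row 2: 3 + 25 + 10 + 7 + 20 = 65, so its missing entry is 66 − 65 = 1.
Column 1: 6 + 3 + 7 + 26 + 3 = 45, so its missing entry is 66 − 45 = 21.
Column 6: 31 + 1 − 14 + 0 + 20 = 38, so its missing entry is 66 − 38 = 28.
Row 4: 26 + 10 − 1 + 0 + 28 = 63, so its missing entry is 66 − 63 = 3.
Row 6: 21 + 6 + 10 − 12 + 20 = 45, so its missing entry is 66 − 45 = 21.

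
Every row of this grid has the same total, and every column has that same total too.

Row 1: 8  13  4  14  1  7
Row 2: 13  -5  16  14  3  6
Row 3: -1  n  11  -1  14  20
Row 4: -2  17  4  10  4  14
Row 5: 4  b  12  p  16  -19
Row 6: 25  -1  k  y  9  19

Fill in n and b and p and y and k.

n = 4, b = 19, p = 15, y = -5, k = 0

Rows 1 and 2 both sum to 47, so that's the common total.
Row 3: -1 + 11 − 1 + 14 + 20 = 43, so its missing entry is 47 − 43 = 4.
Column 2: 13 − 5 + 4 + 17 − 1 = 28, so its missing entry is 47 − 28 = 19.
Row 5: 4 + 19 + 12 + 16 − 19 = 32, so its missing entry is 47 − 32 = 15.
Column 4: 14 + 14 − 1 + 10 + 15 = 52, so its missing entry is 47 − 52 = -5.
Row 6: 25 − 1 − 5 + 9 + 19 = 47, so its missing entry is 47 − 47 = 0.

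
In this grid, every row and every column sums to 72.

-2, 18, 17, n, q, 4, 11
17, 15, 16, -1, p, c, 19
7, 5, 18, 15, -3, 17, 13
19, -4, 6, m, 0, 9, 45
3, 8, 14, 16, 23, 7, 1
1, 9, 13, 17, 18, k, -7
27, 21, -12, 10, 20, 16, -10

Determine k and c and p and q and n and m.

The known cells in row 6 total 51, leaving 72 − 51 = 21 for the blank.
The known cells in column 6 total 74, leaving 72 − 74 = -2 for the blank.
The known cells in row 2 total 64, leaving 72 − 64 = 8 for the blank.
The known cells in column 5 total 66, leaving 72 − 66 = 6 for the blank.
The known cells in row 1 total 54, leaving 72 − 54 = 18 for the blank.
The known cells in row 4 total 75, leaving 72 − 75 = -3 for the blank.

k = 21, c = -2, p = 8, q = 6, n = 18, m = -3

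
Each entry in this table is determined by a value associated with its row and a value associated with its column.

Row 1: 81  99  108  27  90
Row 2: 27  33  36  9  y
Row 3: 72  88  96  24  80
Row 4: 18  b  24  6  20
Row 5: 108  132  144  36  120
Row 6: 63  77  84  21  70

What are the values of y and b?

y = 30, b = 22

Each row is a constant multiple of every other row — this is a multiplication table with the headers hidden.
Row 2 is 36/108 = 1/3 times row 1, so its entry in column 5 is 90 × 1/3 = 30.
Row 4 is 24/108 = 2/9 times row 1, so its entry in column 2 is 99 × 2/9 = 22.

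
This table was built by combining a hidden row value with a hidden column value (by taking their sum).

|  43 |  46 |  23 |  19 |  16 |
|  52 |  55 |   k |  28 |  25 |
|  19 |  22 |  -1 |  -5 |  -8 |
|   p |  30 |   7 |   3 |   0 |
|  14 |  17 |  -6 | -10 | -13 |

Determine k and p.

k = 32, p = 27

The difference between any two rows is the same in every column — this is an addition table with the headers hidden.
Row 2 minus row 1 is 28 − 19 = 9, so its entry in column 3 is 23 + 9 = 32.
Row 4 minus row 1 is 3 − 19 = -16, so its entry in column 1 is 43 + (-16) = 27.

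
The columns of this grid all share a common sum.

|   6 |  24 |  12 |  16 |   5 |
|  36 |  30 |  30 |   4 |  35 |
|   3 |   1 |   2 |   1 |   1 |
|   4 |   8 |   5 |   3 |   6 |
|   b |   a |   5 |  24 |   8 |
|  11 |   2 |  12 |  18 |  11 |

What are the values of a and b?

Columns 3 and 5 both add up to 66, so every column sums to 66.
Column 2: 24 + 30 + 1 + 8 + 2 = 65, so the missing entry is 66 − 65 = 1.
Column 1: 6 + 36 + 3 + 4 + 11 = 60, so the missing entry is 66 − 60 = 6.

a = 1, b = 6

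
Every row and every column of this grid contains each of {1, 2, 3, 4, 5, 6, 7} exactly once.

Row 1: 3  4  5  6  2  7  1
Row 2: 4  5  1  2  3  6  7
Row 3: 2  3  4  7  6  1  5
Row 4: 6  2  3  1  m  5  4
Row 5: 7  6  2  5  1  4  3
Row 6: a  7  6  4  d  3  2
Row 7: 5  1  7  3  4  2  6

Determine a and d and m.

Cell (6,1): column 1 already has {2, 3, 4, 5, 6, 7} → 1.
For row 6, column 5: row 6 already has {1, 2, 3, 4, 6, 7}; that leaves 5.
At (row 4, col 5): row 4 already has {1, 2, 3, 4, 5, 6}, so the value is 7.

a = 1, d = 5, m = 7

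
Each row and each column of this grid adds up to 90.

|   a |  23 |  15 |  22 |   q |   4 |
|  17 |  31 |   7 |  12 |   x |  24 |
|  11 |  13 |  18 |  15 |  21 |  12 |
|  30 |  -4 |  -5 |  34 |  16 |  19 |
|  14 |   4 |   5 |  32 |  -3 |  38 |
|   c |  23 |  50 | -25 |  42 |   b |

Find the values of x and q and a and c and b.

x = -1, q = 15, a = 11, c = 7, b = -7

Column 6 has 4 + 24 + 12 + 19 + 38 = 97; the blank must be 90 − 97 = -7.
Row 2 has 17 + 31 + 7 + 12 + 24 = 91; the blank must be 90 − 91 = -1.
Column 5 has -1 + 21 + 16 − 3 + 42 = 75; the blank must be 90 − 75 = 15.
Row 1 has 23 + 15 + 22 + 15 + 4 = 79; the blank must be 90 − 79 = 11.
Row 6 has 23 + 50 − 25 + 42 − 7 = 83; the blank must be 90 − 83 = 7.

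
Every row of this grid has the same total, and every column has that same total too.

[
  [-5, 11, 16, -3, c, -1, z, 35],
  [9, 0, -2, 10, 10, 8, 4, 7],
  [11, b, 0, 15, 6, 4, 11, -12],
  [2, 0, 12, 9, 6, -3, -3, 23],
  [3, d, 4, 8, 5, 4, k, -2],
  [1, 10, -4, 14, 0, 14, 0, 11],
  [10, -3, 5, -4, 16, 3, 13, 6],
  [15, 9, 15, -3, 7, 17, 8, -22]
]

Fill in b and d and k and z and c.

Rows 2 and 4 both sum to 46, so that's the common total.
Column 5: 10 + 6 + 6 + 5 + 0 + 16 + 7 = 50, so its missing entry is 46 − 50 = -4.
Row 3: 11 + 0 + 15 + 6 + 4 + 11 − 12 = 35, so its missing entry is 46 − 35 = 11.
Row 1: -5 + 11 + 16 − 3 − 4 − 1 + 35 = 49, so its missing entry is 46 − 49 = -3.
Column 7: -3 + 4 + 11 − 3 + 0 + 13 + 8 = 30, so its missing entry is 46 − 30 = 16.
Row 5: 3 + 4 + 8 + 5 + 4 + 16 − 2 = 38, so its missing entry is 46 − 38 = 8.

b = 11, d = 8, k = 16, z = -3, c = -4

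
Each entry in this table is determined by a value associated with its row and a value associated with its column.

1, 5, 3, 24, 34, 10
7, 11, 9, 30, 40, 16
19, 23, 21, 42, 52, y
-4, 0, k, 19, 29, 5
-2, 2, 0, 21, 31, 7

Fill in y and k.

The difference between any two rows is the same in every column — this is an addition table with the headers hidden.
Row 3 minus row 1 is 52 − 34 = 18, so its entry in column 6 is 10 + 18 = 28.
Row 4 minus row 1 is 29 − 34 = -5, so its entry in column 3 is 3 + (-5) = -2.

y = 28, k = -2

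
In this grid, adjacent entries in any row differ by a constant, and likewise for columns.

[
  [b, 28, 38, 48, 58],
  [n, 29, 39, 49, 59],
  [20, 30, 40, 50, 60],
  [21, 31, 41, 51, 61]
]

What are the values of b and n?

b = 18, n = 19

Along each row the entries change by 10 per step; down each column they change by 1.
Row 1: from 28 at column 2, stepping by 10 to column 1 gives 18.
Row 2: from 29 at column 2, stepping by 10 to column 1 gives 19.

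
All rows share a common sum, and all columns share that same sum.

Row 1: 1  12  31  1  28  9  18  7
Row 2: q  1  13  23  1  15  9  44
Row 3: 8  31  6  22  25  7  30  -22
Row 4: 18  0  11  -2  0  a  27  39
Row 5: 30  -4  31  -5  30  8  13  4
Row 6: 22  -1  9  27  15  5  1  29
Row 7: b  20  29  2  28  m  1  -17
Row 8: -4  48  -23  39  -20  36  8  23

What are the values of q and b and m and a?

Rows 1 and 3 both sum to 107, so that's the common total.
The known cells in row 2 total 106, leaving 107 − 106 = 1 for the blank.
The known cells in row 4 total 93, leaving 107 − 93 = 14 for the blank.
The known cells in column 6 total 94, leaving 107 − 94 = 13 for the blank.
The known cells in row 7 total 76, leaving 107 − 76 = 31 for the blank.

q = 1, b = 31, m = 13, a = 14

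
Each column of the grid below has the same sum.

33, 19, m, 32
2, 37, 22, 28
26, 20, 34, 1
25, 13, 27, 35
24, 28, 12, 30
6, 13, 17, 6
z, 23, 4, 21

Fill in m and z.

m = 37, z = 37

Columns 2 and 4 both add up to 153, so every column sums to 153.
Column 3: 22 + 34 + 27 + 12 + 17 + 4 = 116, so the missing entry is 153 − 116 = 37.
Column 1: 33 + 2 + 26 + 25 + 24 + 6 = 116, so the missing entry is 153 − 116 = 37.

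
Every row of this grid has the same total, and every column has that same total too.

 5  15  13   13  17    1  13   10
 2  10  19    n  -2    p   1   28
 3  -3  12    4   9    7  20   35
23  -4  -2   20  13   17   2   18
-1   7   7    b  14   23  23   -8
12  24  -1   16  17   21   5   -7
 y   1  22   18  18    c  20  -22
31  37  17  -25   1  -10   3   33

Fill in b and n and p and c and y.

b = 22, n = 19, p = 10, c = 18, y = 12

Rows 1 and 3 both sum to 87, so that's the common total.
The known cells in row 5 total 65, leaving 87 − 65 = 22 for the blank.
The known cells in column 1 total 75, leaving 87 − 75 = 12 for the blank.
The known cells in row 7 total 69, leaving 87 − 69 = 18 for the blank.
The known cells in column 6 total 77, leaving 87 − 77 = 10 for the blank.
The known cells in row 2 total 68, leaving 87 − 68 = 19 for the blank.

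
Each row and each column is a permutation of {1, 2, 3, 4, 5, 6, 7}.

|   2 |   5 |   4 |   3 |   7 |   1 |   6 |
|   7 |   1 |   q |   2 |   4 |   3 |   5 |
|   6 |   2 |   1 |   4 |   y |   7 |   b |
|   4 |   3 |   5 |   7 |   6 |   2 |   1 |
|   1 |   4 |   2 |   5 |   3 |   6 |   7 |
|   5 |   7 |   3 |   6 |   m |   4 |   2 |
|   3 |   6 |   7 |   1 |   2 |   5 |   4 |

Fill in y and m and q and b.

y = 5, m = 1, q = 6, b = 3

Cell (2,3): row 2 already has {1, 2, 3, 4, 5, 7} → 6.
Cell (6,5): row 6 already has {2, 3, 4, 5, 6, 7} → 1.
Cell (3,5): column 5 already has {1, 2, 3, 4, 6, 7} → 5.
For row 3, column 7: row 3 already has {1, 2, 4, 5, 6, 7}; that leaves 3.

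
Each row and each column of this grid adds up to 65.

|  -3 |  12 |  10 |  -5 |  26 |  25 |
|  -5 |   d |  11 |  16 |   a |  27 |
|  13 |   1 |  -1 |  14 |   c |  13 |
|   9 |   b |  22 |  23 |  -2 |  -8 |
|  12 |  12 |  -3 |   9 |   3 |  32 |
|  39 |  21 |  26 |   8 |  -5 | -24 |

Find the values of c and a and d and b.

The known cells in row 3 total 40, leaving 65 − 40 = 25 for the blank.
The known cells in row 4 total 44, leaving 65 − 44 = 21 for the blank.
The known cells in column 2 total 67, leaving 65 − 67 = -2 for the blank.
The known cells in row 2 total 47, leaving 65 − 47 = 18 for the blank.

c = 25, a = 18, d = -2, b = 21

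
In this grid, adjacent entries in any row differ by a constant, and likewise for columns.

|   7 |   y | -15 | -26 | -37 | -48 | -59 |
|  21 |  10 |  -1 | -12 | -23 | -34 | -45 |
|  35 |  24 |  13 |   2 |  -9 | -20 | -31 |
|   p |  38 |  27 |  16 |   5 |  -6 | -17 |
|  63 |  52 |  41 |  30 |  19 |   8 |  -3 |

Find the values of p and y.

p = 49, y = -4

Along each row the entries change by -11 per step; down each column they change by 14.
Row 4: from 38 at column 2, stepping by -11 to column 1 gives 49.
Row 1: from 7 at column 1, stepping by -11 to column 2 gives -4.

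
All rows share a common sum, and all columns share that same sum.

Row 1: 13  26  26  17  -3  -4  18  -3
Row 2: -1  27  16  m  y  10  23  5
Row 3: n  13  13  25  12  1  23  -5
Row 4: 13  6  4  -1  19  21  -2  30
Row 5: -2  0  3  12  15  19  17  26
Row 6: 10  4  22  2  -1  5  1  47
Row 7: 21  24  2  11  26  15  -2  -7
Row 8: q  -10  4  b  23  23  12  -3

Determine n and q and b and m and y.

n = 8, q = 28, b = 13, m = 11, y = -1

Rows 1 and 4 both sum to 90, so that's the common total.
Row 3 has 13 + 13 + 25 + 12 + 1 + 23 − 5 = 82; the blank must be 90 − 82 = 8.
Column 1 has 13 − 1 + 8 + 13 − 2 + 10 + 21 = 62; the blank must be 90 − 62 = 28.
Column 5 has -3 + 12 + 19 + 15 − 1 + 26 + 23 = 91; the blank must be 90 − 91 = -1.
Row 8 has 28 − 10 + 4 + 23 + 23 + 12 − 3 = 77; the blank must be 90 − 77 = 13.
Row 2 has -1 + 27 + 16 − 1 + 10 + 23 + 5 = 79; the blank must be 90 − 79 = 11.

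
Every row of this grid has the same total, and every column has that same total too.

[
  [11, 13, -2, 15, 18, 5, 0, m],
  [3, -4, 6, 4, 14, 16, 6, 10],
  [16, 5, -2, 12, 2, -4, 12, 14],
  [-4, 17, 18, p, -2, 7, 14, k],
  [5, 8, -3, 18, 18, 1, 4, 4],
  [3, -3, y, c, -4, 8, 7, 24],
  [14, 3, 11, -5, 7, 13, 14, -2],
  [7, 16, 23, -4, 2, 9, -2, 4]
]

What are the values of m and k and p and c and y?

Rows 2 and 3 both sum to 55, so that's the common total.
Row 1 has 11 + 13 − 2 + 15 + 18 + 5 + 0 = 60; the blank must be 55 − 60 = -5.
Column 8 has -5 + 10 + 14 + 4 + 24 − 2 + 4 = 49; the blank must be 55 − 49 = 6.
Row 4 has -4 + 17 + 18 − 2 + 7 + 14 + 6 = 56; the blank must be 55 − 56 = -1.
Column 4 has 15 + 4 + 12 − 1 + 18 − 5 − 4 = 39; the blank must be 55 − 39 = 16.
Row 6 has 3 − 3 + 16 − 4 + 8 + 7 + 24 = 51; the blank must be 55 − 51 = 4.

m = -5, k = 6, p = -1, c = 16, y = 4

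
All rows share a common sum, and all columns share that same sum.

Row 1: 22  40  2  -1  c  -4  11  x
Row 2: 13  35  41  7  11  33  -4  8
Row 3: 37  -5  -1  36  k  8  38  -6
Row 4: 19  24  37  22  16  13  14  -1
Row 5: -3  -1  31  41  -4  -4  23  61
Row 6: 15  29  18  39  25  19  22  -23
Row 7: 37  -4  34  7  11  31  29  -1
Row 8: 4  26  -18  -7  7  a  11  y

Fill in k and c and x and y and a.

Rows 2 and 4 both sum to 144, so that's the common total.
The known cells in row 3 total 107, leaving 144 − 107 = 37 for the blank.
The known cells in column 5 total 103, leaving 144 − 103 = 41 for the blank.
The known cells in row 1 total 111, leaving 144 − 111 = 33 for the blank.
The known cells in column 8 total 71, leaving 144 − 71 = 73 for the blank.
The known cells in row 8 total 96, leaving 144 − 96 = 48 for the blank.

k = 37, c = 41, x = 33, y = 73, a = 48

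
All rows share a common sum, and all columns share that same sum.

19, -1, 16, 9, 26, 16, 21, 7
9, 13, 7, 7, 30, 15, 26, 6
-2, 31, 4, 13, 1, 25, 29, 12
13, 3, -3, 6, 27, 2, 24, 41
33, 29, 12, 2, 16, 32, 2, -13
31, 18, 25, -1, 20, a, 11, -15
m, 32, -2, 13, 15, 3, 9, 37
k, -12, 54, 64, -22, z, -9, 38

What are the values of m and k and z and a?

m = 6, k = 4, z = -4, a = 24

Rows 1 and 2 both sum to 113, so that's the common total.
Row 6: 31 + 18 + 25 − 1 + 20 + 11 − 15 = 89, so its missing entry is 113 − 89 = 24.
Column 6: 16 + 15 + 25 + 2 + 32 + 24 + 3 = 117, so its missing entry is 113 − 117 = -4.
Row 8: -12 + 54 + 64 − 22 − 4 − 9 + 38 = 109, so its missing entry is 113 − 109 = 4.
Row 7: 32 − 2 + 13 + 15 + 3 + 9 + 37 = 107, so its missing entry is 113 − 107 = 6.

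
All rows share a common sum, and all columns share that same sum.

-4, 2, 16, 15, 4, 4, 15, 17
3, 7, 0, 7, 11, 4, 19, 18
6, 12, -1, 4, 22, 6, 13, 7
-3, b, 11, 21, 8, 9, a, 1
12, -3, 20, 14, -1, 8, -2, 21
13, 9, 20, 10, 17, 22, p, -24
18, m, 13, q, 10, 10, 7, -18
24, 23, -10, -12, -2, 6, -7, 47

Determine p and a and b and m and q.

p = 2, a = 22, b = 0, m = 19, q = 10

Rows 1 and 2 both sum to 69, so that's the common total.
The known cells in row 6 total 67, leaving 69 − 67 = 2 for the blank.
The known cells in column 7 total 47, leaving 69 − 47 = 22 for the blank.
The known cells in row 4 total 69, leaving 69 − 69 = 0 for the blank.
The known cells in column 2 total 50, leaving 69 − 50 = 19 for the blank.
The known cells in row 7 total 59, leaving 69 − 59 = 10 for the blank.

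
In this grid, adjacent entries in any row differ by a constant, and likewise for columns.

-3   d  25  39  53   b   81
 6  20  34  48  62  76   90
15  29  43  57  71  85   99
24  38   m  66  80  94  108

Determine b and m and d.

b = 67, m = 52, d = 11

Along each row the entries change by 14 per step; down each column they change by 9.
Row 1: from -3 at column 1, stepping by 14 to column 6 gives 67.
Row 4: from 24 at column 1, stepping by 14 to column 3 gives 52.
Row 1: from -3 at column 1, stepping by 14 to column 2 gives 11.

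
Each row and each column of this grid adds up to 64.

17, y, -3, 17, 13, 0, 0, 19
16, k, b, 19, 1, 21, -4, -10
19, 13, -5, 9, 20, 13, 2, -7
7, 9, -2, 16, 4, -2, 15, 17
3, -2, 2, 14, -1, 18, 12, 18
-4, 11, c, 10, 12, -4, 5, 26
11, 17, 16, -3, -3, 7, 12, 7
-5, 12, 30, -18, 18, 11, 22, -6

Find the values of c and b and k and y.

Row 1: 17 − 3 + 17 + 13 + 0 + 0 + 19 = 63, so its missing entry is 64 − 63 = 1.
Column 2: 1 + 13 + 9 − 2 + 11 + 17 + 12 = 61, so its missing entry is 64 − 61 = 3.
Row 2: 16 + 3 + 19 + 1 + 21 − 4 − 10 = 46, so its missing entry is 64 − 46 = 18.
Row 6: -4 + 11 + 10 + 12 − 4 + 5 + 26 = 56, so its missing entry is 64 − 56 = 8.

c = 8, b = 18, k = 3, y = 1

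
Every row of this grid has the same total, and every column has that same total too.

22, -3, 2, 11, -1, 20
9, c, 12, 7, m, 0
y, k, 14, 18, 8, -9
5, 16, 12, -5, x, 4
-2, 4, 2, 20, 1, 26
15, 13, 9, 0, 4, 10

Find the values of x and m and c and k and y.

x = 19, m = 20, c = 3, k = 18, y = 2

Rows 1 and 5 both sum to 51, so that's the common total.
Row 4: 5 + 16 + 12 − 5 + 4 = 32, so its missing entry is 51 − 32 = 19.
Column 1: 22 + 9 + 5 − 2 + 15 = 49, so its missing entry is 51 − 49 = 2.
Row 3: 2 + 14 + 18 + 8 − 9 = 33, so its missing entry is 51 − 33 = 18.
Column 2: -3 + 18 + 16 + 4 + 13 = 48, so its missing entry is 51 − 48 = 3.
Row 2: 9 + 3 + 12 + 7 + 0 = 31, so its missing entry is 51 − 31 = 20.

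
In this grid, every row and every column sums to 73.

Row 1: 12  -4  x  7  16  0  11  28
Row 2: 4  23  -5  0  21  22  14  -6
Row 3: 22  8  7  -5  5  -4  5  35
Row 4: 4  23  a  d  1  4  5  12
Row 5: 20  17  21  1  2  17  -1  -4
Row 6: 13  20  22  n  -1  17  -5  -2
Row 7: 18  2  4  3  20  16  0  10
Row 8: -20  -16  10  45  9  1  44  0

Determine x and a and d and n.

The known cells in row 6 total 64, leaving 73 − 64 = 9 for the blank.
The known cells in row 1 total 70, leaving 73 − 70 = 3 for the blank.
The known cells in column 4 total 60, leaving 73 − 60 = 13 for the blank.
The known cells in row 4 total 62, leaving 73 − 62 = 11 for the blank.

x = 3, a = 11, d = 13, n = 9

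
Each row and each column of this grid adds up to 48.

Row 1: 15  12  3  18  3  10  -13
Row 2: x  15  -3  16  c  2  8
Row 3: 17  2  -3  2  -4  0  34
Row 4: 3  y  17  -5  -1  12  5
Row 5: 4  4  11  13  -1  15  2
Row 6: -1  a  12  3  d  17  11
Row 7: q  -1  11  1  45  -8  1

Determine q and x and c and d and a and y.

q = -1, x = 11, c = -1, d = 7, a = -1, y = 17

Row 4: 3 + 17 − 5 − 1 + 12 + 5 = 31, so its missing entry is 48 − 31 = 17.
Column 2: 12 + 15 + 2 + 17 + 4 − 1 = 49, so its missing entry is 48 − 49 = -1.
Row 6: -1 − 1 + 12 + 3 + 17 + 11 = 41, so its missing entry is 48 − 41 = 7.
Column 5: 3 − 4 − 1 − 1 + 7 + 45 = 49, so its missing entry is 48 − 49 = -1.
Row 7: -1 + 11 + 1 + 45 − 8 + 1 = 49, so its missing entry is 48 − 49 = -1.
Row 2: 15 − 3 + 16 − 1 + 2 + 8 = 37, so its missing entry is 48 − 37 = 11.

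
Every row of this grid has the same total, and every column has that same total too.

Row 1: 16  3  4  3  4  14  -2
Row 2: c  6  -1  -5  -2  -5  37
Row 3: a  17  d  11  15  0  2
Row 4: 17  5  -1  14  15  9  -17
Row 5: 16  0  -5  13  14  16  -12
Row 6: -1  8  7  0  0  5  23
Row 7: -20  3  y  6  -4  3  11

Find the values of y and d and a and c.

y = 43, d = -5, a = 2, c = 12

Rows 1 and 4 both sum to 42, so that's the common total.
Row 2: 6 − 1 − 5 − 2 − 5 + 37 = 30, so its missing entry is 42 − 30 = 12.
Row 7: -20 + 3 + 6 − 4 + 3 + 11 = -1, so its missing entry is 42 − (-1) = 43.
Column 1: 16 + 12 + 17 + 16 − 1 − 20 = 40, so its missing entry is 42 − 40 = 2.
Row 3: 2 + 17 + 11 + 15 + 0 + 2 = 47, so its missing entry is 42 − 47 = -5.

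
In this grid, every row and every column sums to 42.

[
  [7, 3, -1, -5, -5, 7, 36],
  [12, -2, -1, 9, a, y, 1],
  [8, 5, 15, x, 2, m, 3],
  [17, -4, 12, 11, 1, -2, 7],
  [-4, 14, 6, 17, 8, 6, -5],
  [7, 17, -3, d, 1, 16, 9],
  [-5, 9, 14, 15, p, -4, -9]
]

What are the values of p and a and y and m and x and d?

Row 7 has -5 + 9 + 14 + 15 − 4 − 9 = 20; the blank must be 42 − 20 = 22.
Column 5 has -5 + 2 + 1 + 8 + 1 + 22 = 29; the blank must be 42 − 29 = 13.
Row 2 has 12 − 2 − 1 + 9 + 13 + 1 = 32; the blank must be 42 − 32 = 10.
Row 6 has 7 + 17 − 3 + 1 + 16 + 9 = 47; the blank must be 42 − 47 = -5.
Column 4 has -5 + 9 + 11 + 17 − 5 + 15 = 42; the blank must be 42 − 42 = 0.
Row 3 has 8 + 5 + 15 + 0 + 2 + 3 = 33; the blank must be 42 − 33 = 9.

p = 22, a = 13, y = 10, m = 9, x = 0, d = -5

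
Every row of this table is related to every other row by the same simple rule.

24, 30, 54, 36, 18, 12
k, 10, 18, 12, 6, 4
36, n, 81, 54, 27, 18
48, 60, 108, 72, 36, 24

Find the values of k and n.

Each row is a constant multiple of every other row — this is a multiplication table with the headers hidden.
Row 2 is 12/36 = 1/3 times row 1, so its entry in column 1 is 24 × 1/3 = 8.
Row 3 is 54/36 = 3/2 times row 1, so its entry in column 2 is 30 × 3/2 = 45.

k = 8, n = 45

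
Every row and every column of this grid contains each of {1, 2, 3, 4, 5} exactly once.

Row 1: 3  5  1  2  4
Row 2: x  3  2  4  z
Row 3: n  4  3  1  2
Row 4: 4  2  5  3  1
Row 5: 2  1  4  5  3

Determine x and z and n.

x = 1, z = 5, n = 5

At (row 3, col 1): row 3 already has {1, 2, 3, 4}, so the value is 5.
At (row 2, col 1): column 1 already has {2, 3, 4, 5}, so the value is 1.
At (row 2, col 5): row 2 already has {1, 2, 3, 4}, so the value is 5.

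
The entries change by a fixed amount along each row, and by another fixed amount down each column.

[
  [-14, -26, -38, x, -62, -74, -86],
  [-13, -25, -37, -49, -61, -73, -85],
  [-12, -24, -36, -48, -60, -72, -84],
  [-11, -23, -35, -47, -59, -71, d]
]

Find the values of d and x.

d = -83, x = -50

Along each row the entries change by -12 per step; down each column they change by 1.
Row 4: from -11 at column 1, stepping by -12 to column 7 gives -83.
Row 1: from -14 at column 1, stepping by -12 to column 4 gives -50.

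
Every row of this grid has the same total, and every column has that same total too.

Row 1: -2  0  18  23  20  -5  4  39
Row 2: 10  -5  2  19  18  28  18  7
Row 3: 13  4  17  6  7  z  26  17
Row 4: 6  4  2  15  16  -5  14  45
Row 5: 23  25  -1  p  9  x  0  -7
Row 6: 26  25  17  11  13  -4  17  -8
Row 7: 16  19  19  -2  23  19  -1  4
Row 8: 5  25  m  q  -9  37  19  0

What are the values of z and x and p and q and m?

Rows 1 and 2 both sum to 97, so that's the common total.
The known cells in column 3 total 74, leaving 97 − 74 = 23 for the blank.
The known cells in row 8 total 100, leaving 97 − 100 = -3 for the blank.
The known cells in column 4 total 69, leaving 97 − 69 = 28 for the blank.
The known cells in row 5 total 77, leaving 97 − 77 = 20 for the blank.
The known cells in row 3 total 90, leaving 97 − 90 = 7 for the blank.

z = 7, x = 20, p = 28, q = -3, m = 23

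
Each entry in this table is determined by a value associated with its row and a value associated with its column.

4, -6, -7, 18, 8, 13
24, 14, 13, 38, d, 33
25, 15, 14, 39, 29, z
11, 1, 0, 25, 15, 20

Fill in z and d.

The difference between any two rows is the same in every column — this is an addition table with the headers hidden.
Row 3 minus row 1 is 14 − (-7) = 21, so its entry in column 6 is 13 + 21 = 34.
Row 2 minus row 1 is 13 − (-7) = 20, so its entry in column 5 is 8 + 20 = 28.

z = 34, d = 28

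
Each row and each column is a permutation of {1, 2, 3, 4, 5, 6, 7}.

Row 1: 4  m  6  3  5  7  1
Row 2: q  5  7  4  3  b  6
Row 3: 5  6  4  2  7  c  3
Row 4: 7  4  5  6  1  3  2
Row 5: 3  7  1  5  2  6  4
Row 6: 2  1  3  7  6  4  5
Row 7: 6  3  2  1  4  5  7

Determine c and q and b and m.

c = 1, q = 1, b = 2, m = 2

At (row 2, col 1): column 1 already has {2, 3, 4, 5, 6, 7}, so the value is 1.
For row 1, column 2: row 1 already has {1, 3, 4, 5, 6, 7}; that leaves 2.
At (row 3, col 6): row 3 already has {2, 3, 4, 5, 6, 7}, so the value is 1.
At (row 2, col 6): row 2 already has {1, 3, 4, 5, 6, 7}, so the value is 2.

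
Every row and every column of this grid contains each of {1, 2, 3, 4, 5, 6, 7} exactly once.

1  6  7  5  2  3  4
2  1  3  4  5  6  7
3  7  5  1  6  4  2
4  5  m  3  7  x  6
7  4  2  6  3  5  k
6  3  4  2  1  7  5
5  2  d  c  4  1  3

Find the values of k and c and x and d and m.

Cell (5,7): row 5 already has {2, 3, 4, 5, 6, 7} → 1.
For row 7, column 4: column 4 already has {1, 2, 3, 4, 5, 6}; that leaves 7.
At (row 7, col 3): row 7 already has {1, 2, 3, 4, 5, 7}, so the value is 6.
For row 4, column 3: column 3 already has {2, 3, 4, 5, 6, 7}; that leaves 1.
Cell (4,6): row 4 already has {1, 3, 4, 5, 6, 7} → 2.

k = 1, c = 7, x = 2, d = 6, m = 1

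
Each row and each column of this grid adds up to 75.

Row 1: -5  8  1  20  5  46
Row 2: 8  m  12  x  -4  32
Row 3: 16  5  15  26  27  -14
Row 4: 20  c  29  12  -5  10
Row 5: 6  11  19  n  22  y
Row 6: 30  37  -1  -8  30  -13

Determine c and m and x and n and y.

c = 9, m = 5, x = 22, n = 3, y = 14

Row 4 has 20 + 29 + 12 − 5 + 10 = 66; the blank must be 75 − 66 = 9.
Column 2 has 8 + 5 + 9 + 11 + 37 = 70; the blank must be 75 − 70 = 5.
Column 6 has 46 + 32 − 14 + 10 − 13 = 61; the blank must be 75 − 61 = 14.
Row 5 has 6 + 11 + 19 + 22 + 14 = 72; the blank must be 75 − 72 = 3.
Row 2 has 8 + 5 + 12 − 4 + 32 = 53; the blank must be 75 − 53 = 22.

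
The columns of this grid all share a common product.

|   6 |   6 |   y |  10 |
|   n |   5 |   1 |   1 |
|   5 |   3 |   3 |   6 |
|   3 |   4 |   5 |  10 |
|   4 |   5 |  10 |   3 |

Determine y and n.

y = 12, n = 5

Columns 2 and 4 each multiply to 1800, so every column has product 1800.
Column 3: 1×3×5×10 = 150, so the missing entry is 1800 ÷ 150 = 12.
Column 1: 6×5×3×4 = 360, so the missing entry is 1800 ÷ 360 = 5.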